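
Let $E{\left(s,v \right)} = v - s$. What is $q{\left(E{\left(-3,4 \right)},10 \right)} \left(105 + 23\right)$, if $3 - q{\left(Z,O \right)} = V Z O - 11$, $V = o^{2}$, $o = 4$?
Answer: $-141568$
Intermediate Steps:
$V = 16$ ($V = 4^{2} = 16$)
$q{\left(Z,O \right)} = 14 - 16 O Z$ ($q{\left(Z,O \right)} = 3 - \left(16 Z O - 11\right) = 3 - \left(16 O Z - 11\right) = 3 - \left(-11 + 16 O Z\right) = 14 - 16 O Z$)
$q{\left(E{\left(-3,4 \right)},10 \right)} \left(105 + 23\right) = \left(14 - 160 \left(4 - -3\right)\right) \left(105 + 23\right) = \left(14 - 160 \left(4 + 3\right)\right) 128 = \left(14 - 160 \cdot 7\right) 128 = \left(14 - 1120\right) 128 = \left(-1106\right) 128 = -141568$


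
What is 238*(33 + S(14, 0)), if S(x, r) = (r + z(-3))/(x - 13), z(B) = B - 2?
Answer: 6664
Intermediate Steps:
z(B) = -2 + B
S(x, r) = (-5 + r)/(-13 + x) (S(x, r) = (r + (-2 - 3))/(x - 13) = (r - 5)/(-13 + x) = (-5 + r)/(-13 + x))
238*(33 + S(14, 0)) = 238*(33 + (-5 + 0)/(-13 + 14)) = 238*(33 - 5/1) = 238*(33 + 1*(-5)) = 238*(33 - 5) = 238*28 = 6664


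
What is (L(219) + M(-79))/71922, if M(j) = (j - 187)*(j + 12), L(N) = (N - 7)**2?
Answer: 10461/11987 ≈ 0.87269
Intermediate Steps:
L(N) = (-7 + N)**2
M(j) = (-187 + j)*(12 + j)
(L(219) + M(-79))/71922 = ((-7 + 219)**2 + (-2244 + (-79)**2 - 175*(-79)))/71922 = (212**2 + (-2244 + 6241 + 13825))*(1/71922) = (44944 + 17822)*(1/71922) = 62766*(1/71922) = 10461/11987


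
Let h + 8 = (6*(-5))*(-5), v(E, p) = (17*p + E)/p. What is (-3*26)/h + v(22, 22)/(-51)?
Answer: -1089/1207 ≈ -0.90224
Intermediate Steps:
v(E, p) = (E + 17*p)/p
h = 142 (h = -8 + (6*(-5))*(-5) = -8 - 30*(-5) = -8 + 150 = 142)
(-3*26)/h + v(22, 22)/(-51) = -3*26/142 + (17 + 22/22)/(-51) = -78*1/142 + (17 + 22*(1/22))*(-1/51) = -39/71 + (17 + 1)*(-1/51) = -39/71 + 18*(-1/51) = -39/71 - 6/17 = -1089/1207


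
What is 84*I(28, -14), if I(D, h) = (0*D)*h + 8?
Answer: 672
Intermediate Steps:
I(D, h) = 8 (I(D, h) = 0*h + 8 = 0 + 8 = 8)
84*I(28, -14) = 84*8 = 672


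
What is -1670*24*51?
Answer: -2044080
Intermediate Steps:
-1670*24*51 = -167*240*51 = -40080*51 = -2044080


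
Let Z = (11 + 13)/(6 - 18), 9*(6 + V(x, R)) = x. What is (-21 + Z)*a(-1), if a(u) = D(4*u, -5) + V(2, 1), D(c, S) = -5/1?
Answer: 2231/9 ≈ 247.89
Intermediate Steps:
V(x, R) = -6 + x/9
D(c, S) = -5 (D(c, S) = -5*1 = -5)
Z = -2 (Z = 24/(-12) = 24*(-1/12) = -2)
a(u) = -97/9 (a(u) = -5 + (-6 + (⅑)*2) = -5 + (-6 + 2/9) = -5 - 52/9 = -97/9)
(-21 + Z)*a(-1) = (-21 - 2)*(-97/9) = -23*(-97/9) = 2231/9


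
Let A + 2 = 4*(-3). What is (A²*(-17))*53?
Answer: -176596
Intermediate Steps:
A = -14 (A = -2 + 4*(-3) = -2 - 12 = -14)
(A²*(-17))*53 = ((-14)²*(-17))*53 = (196*(-17))*53 = -3332*53 = -176596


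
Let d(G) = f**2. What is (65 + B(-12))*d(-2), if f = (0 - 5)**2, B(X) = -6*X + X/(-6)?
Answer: 86875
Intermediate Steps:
B(X) = -37*X/6 (B(X) = -6*X + X*(-1/6) = -6*X - X/6 = -37*X/6)
f = 25 (f = (-5)**2 = 25)
d(G) = 625 (d(G) = 25**2 = 625)
(65 + B(-12))*d(-2) = (65 - 37/6*(-12))*625 = (65 + 74)*625 = 139*625 = 86875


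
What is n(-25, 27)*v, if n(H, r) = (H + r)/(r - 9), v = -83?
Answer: -83/9 ≈ -9.2222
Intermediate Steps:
n(H, r) = (H + r)/(-9 + r)
n(-25, 27)*v = ((-25 + 27)/(-9 + 27))*(-83) = (2/18)*(-83) = ((1/18)*2)*(-83) = (1/9)*(-83) = -83/9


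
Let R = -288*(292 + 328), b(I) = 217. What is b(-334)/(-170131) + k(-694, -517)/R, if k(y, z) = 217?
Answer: -2440837/979954560 ≈ -0.0024908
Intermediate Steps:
R = -178560 (R = -288*620 = -178560)
b(-334)/(-170131) + k(-694, -517)/R = 217/(-170131) + 217/(-178560) = 217*(-1/170131) + 217*(-1/178560) = -217/170131 - 7/5760 = -2440837/979954560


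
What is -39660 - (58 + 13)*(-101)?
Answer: -32489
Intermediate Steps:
-39660 - (58 + 13)*(-101) = -39660 - 71*(-101) = -39660 - 1*(-7171) = -39660 + 7171 = -32489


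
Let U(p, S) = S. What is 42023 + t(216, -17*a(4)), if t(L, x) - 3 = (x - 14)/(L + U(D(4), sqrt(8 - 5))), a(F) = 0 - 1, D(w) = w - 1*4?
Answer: 653546542/15551 - sqrt(3)/15551 ≈ 42026.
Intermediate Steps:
D(w) = -4 + w (D(w) = w - 4 = -4 + w)
a(F) = -1
t(L, x) = 3 + (-14 + x)/(L + sqrt(3)) (t(L, x) = 3 + (x - 14)/(L + sqrt(8 - 5)) = 3 + (-14 + x)/(L + sqrt(3)))
42023 + t(216, -17*a(4)) = 42023 + (-14 - 17*(-1) + 3*216 + 3*sqrt(3))/(216 + sqrt(3)) = 42023 + (-14 + 17 + 648 + 3*sqrt(3))/(216 + sqrt(3)) = 42023 + (651 + 3*sqrt(3))/(216 + sqrt(3))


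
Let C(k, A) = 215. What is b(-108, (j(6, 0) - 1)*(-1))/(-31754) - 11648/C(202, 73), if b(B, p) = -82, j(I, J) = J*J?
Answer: -184926481/3413555 ≈ -54.174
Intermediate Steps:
j(I, J) = J**2
b(-108, (j(6, 0) - 1)*(-1))/(-31754) - 11648/C(202, 73) = -82/(-31754) - 11648/215 = -82*(-1/31754) - 11648*1/215 = 41/15877 - 11648/215 = -184926481/3413555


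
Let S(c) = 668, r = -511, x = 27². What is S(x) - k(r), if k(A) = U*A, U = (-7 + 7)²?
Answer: 668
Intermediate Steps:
x = 729
U = 0 (U = 0² = 0)
k(A) = 0 (k(A) = 0*A = 0)
S(x) - k(r) = 668 - 1*0 = 668 + 0 = 668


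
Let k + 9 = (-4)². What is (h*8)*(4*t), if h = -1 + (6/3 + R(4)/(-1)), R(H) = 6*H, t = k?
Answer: -5152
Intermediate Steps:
k = 7 (k = -9 + (-4)² = -9 + 16 = 7)
t = 7
h = -23 (h = -1 + (6/3 + (6*4)/(-1)) = -1 + (6*(⅓) + 24*(-1)) = -1 + (2 - 24) = -1 - 22 = -23)
(h*8)*(4*t) = (-23*8)*(4*7) = -184*28 = -5152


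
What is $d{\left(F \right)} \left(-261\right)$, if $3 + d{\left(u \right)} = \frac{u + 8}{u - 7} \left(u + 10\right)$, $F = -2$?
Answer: $2175$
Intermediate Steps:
$d{\left(u \right)} = -3 + \frac{\left(8 + u\right) \left(10 + u\right)}{-7 + u}$ ($d{\left(u \right)} = -3 + \frac{u + 8}{u - 7} \left(u + 10\right) = -3 + \frac{8 + u}{-7 + u} \left(10 + u\right) = -3 + \frac{\left(8 + u\right) \left(10 + u\right)}{-7 + u}$)
$d{\left(F \right)} \left(-261\right) = \frac{101 + \left(-2\right)^{2} + 15 \left(-2\right)}{-7 - 2} \left(-261\right) = \frac{101 + 4 - 30}{-9} \left(-261\right) = \left(- \frac{1}{9}\right) 75 \left(-261\right) = \left(- \frac{25}{3}\right) \left(-261\right) = 2175$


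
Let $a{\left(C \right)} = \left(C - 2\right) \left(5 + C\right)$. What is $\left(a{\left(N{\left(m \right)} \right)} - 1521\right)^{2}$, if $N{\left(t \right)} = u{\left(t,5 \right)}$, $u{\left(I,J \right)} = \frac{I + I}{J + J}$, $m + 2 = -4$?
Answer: $\frac{1469112241}{625} \approx 2.3506 \cdot 10^{6}$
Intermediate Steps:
$m = -6$ ($m = -2 - 4 = -6$)
$u{\left(I,J \right)} = \frac{I}{J}$ ($u{\left(I,J \right)} = \frac{2 I}{2 J} = 2 I \frac{1}{2 J} = \frac{I}{J}$)
$N{\left(t \right)} = \frac{t}{5}$
$a{\left(C \right)} = \left(-2 + C\right) \left(5 + C\right)$ ($a{\left(C \right)} = \left(C - 2\right) \left(5 + C\right) = \left(-2 + C\right) \left(5 + C\right)$)
$\left(a{\left(N{\left(m \right)} \right)} - 1521\right)^{2} = \left(\left(-10 + \left(\frac{1}{5} \left(-6\right)\right)^{2} + 3 \cdot \frac{1}{5} \left(-6\right)\right) - 1521\right)^{2} = \left(\left(-10 + \left(- \frac{6}{5}\right)^{2} + 3 \left(- \frac{6}{5}\right)\right) - 1521\right)^{2} = \left(\left(-10 + \frac{36}{25} - \frac{18}{5}\right) - 1521\right)^{2} = \left(- \frac{304}{25} - 1521\right)^{2} = \left(- \frac{38329}{25}\right)^{2} = \frac{1469112241}{625}$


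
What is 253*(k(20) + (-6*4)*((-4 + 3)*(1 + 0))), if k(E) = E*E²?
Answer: 2030072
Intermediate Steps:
k(E) = E³
253*(k(20) + (-6*4)*((-4 + 3)*(1 + 0))) = 253*(20³ + (-6*4)*((-4 + 3)*(1 + 0))) = 253*(8000 - (-24)) = 253*(8000 - 24*(-1)) = 253*(8000 + 24) = 253*8024 = 2030072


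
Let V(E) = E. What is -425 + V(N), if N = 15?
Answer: -410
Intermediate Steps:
-425 + V(N) = -425 + 15 = -410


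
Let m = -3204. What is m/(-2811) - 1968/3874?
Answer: 1146708/1814969 ≈ 0.63181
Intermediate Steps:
m/(-2811) - 1968/3874 = -3204/(-2811) - 1968/3874 = -3204*(-1/2811) - 1968*1/3874 = 1068/937 - 984/1937 = 1146708/1814969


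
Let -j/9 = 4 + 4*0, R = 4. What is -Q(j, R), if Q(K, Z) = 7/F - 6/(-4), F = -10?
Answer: -⅘ ≈ -0.80000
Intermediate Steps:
j = -36 (j = -9*(4 + 4*0) = -9*(4 + 0) = -9*4 = -36)
Q(K, Z) = ⅘ (Q(K, Z) = 7/(-10) - 6/(-4) = 7*(-⅒) - 6*(-¼) = -7/10 + 3/2 = ⅘)
-Q(j, R) = -1*⅘ = -⅘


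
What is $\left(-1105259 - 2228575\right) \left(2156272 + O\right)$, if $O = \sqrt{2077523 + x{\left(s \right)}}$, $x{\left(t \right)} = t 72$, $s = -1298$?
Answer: $-7188652906848 - 3333834 \sqrt{1984067} \approx -7.1933 \cdot 10^{12}$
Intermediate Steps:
$x{\left(t \right)} = 72 t$
$O = \sqrt{1984067}$ ($O = \sqrt{2077523 + 72 \left(-1298\right)} = \sqrt{2077523 - 93456} = \sqrt{1984067} \approx 1408.6$)
$\left(-1105259 - 2228575\right) \left(2156272 + O\right) = \left(-1105259 - 2228575\right) \left(2156272 + \sqrt{1984067}\right) = - 3333834 \left(2156272 + \sqrt{1984067}\right) = -7188652906848 - 3333834 \sqrt{1984067}$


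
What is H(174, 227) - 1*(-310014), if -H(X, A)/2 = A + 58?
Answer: 309444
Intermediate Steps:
H(X, A) = -116 - 2*A (H(X, A) = -2*(A + 58) = -2*(58 + A) = -116 - 2*A)
H(174, 227) - 1*(-310014) = (-116 - 2*227) - 1*(-310014) = (-116 - 454) + 310014 = -570 + 310014 = 309444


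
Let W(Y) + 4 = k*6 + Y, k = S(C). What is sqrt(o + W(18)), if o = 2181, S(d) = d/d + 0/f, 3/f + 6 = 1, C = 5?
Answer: sqrt(2201) ≈ 46.915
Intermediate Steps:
f = -3/5 (f = 3/(-6 + 1) = 3/(-5) = 3*(-1/5) = -3/5 ≈ -0.60000)
S(d) = 1 (S(d) = d/d + 0/(-3/5) = 1 + 0*(-5/3) = 1 + 0 = 1)
k = 1
W(Y) = 2 + Y (W(Y) = -4 + (1*6 + Y) = -4 + (6 + Y) = 2 + Y)
sqrt(o + W(18)) = sqrt(2181 + (2 + 18)) = sqrt(2181 + 20) = sqrt(2201)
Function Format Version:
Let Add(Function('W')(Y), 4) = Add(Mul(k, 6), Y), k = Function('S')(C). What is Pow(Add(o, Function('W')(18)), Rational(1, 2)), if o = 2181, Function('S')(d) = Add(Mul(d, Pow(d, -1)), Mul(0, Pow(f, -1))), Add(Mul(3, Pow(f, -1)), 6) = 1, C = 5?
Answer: Pow(2201, Rational(1, 2)) ≈ 46.915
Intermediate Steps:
f = Rational(-3, 5) (f = Mul(3, Pow(Add(-6, 1), -1)) = Mul(3, Pow(-5, -1)) = Mul(3, Rational(-1, 5)) = Rational(-3, 5) ≈ -0.60000)
Function('S')(d) = 1 (Function('S')(d) = Add(Mul(d, Pow(d, -1)), Mul(0, Pow(Rational(-3, 5), -1))) = Add(1, Mul(0, Rational(-5, 3))) = Add(1, 0) = 1)
k = 1
Function('W')(Y) = Add(2, Y) (Function('W')(Y) = Add(-4, Add(Mul(1, 6), Y)) = Add(-4, Add(6, Y)) = Add(2, Y))
Pow(Add(o, Function('W')(18)), Rational(1, 2)) = Pow(Add(2181, Add(2, 18)), Rational(1, 2)) = Pow(Add(2181, 20), Rational(1, 2)) = Pow(2201, Rational(1, 2))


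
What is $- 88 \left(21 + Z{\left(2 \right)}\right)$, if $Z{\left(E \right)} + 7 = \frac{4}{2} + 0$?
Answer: $-1408$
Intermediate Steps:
$Z{\left(E \right)} = -5$ ($Z{\left(E \right)} = -7 + \left(\frac{4}{2} + 0\right) = -7 + \left(4 \cdot \frac{1}{2} + 0\right) = -7 + \left(2 + 0\right) = -7 + 2 = -5$)
$- 88 \left(21 + Z{\left(2 \right)}\right) = - 88 \left(21 - 5\right) = \left(-88\right) 16 = -1408$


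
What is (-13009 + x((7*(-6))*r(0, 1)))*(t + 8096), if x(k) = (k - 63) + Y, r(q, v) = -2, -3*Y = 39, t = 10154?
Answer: -237268250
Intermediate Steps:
Y = -13 (Y = -⅓*39 = -13)
x(k) = -76 + k (x(k) = (k - 63) - 13 = (-63 + k) - 13 = -76 + k)
(-13009 + x((7*(-6))*r(0, 1)))*(t + 8096) = (-13009 + (-76 + (7*(-6))*(-2)))*(10154 + 8096) = (-13009 + (-76 - 42*(-2)))*18250 = (-13009 + (-76 + 84))*18250 = (-13009 + 8)*18250 = -13001*18250 = -237268250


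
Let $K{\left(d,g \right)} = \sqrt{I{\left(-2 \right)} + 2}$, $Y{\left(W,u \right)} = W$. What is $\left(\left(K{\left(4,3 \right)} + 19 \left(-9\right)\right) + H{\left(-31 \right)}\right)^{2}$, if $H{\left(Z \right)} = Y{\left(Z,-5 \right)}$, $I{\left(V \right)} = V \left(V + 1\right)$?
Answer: $40000$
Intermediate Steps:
$I{\left(V \right)} = V \left(1 + V\right)$
$K{\left(d,g \right)} = 2$ ($K{\left(d,g \right)} = \sqrt{- 2 \left(1 - 2\right) + 2} = \sqrt{\left(-2\right) \left(-1\right) + 2} = \sqrt{2 + 2} = \sqrt{4} = 2$)
$H{\left(Z \right)} = Z$
$\left(\left(K{\left(4,3 \right)} + 19 \left(-9\right)\right) + H{\left(-31 \right)}\right)^{2} = \left(\left(2 + 19 \left(-9\right)\right) - 31\right)^{2} = \left(\left(2 - 171\right) - 31\right)^{2} = \left(-169 - 31\right)^{2} = \left(-200\right)^{2} = 40000$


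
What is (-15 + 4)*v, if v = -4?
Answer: 44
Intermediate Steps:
(-15 + 4)*v = (-15 + 4)*(-4) = -11*(-4) = 44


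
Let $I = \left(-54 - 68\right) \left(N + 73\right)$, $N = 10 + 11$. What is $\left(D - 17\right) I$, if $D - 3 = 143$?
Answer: $-1479372$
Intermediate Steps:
$N = 21$
$D = 146$ ($D = 3 + 143 = 146$)
$I = -11468$ ($I = \left(-54 - 68\right) \left(21 + 73\right) = \left(-122\right) 94 = -11468$)
$\left(D - 17\right) I = \left(146 - 17\right) \left(-11468\right) = 129 \left(-11468\right) = -1479372$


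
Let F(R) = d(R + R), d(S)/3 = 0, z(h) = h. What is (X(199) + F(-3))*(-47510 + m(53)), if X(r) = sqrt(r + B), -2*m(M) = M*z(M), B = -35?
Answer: -97829*sqrt(41) ≈ -6.2641e+5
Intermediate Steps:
d(S) = 0 (d(S) = 3*0 = 0)
m(M) = -M**2/2 (m(M) = -M*M/2 = -M**2/2)
F(R) = 0
X(r) = sqrt(-35 + r) (X(r) = sqrt(r - 35) = sqrt(-35 + r))
(X(199) + F(-3))*(-47510 + m(53)) = (sqrt(-35 + 199) + 0)*(-47510 - 1/2*53**2) = (sqrt(164) + 0)*(-47510 - 1/2*2809) = (2*sqrt(41) + 0)*(-47510 - 2809/2) = (2*sqrt(41))*(-97829/2) = -97829*sqrt(41)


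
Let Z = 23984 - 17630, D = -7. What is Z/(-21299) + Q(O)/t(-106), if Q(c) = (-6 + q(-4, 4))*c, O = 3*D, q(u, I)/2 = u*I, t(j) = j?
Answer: -8835063/1128847 ≈ -7.8266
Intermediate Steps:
q(u, I) = 2*I*u (q(u, I) = 2*(u*I) = 2*(I*u) = 2*I*u)
O = -21 (O = 3*(-7) = -21)
Q(c) = -38*c (Q(c) = (-6 + 2*4*(-4))*c = (-6 - 32)*c = -38*c)
Z = 6354
Z/(-21299) + Q(O)/t(-106) = 6354/(-21299) - 38*(-21)/(-106) = 6354*(-1/21299) + 798*(-1/106) = -6354/21299 - 399/53 = -8835063/1128847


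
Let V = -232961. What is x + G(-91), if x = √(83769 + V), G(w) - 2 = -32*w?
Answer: 2914 + 2*I*√37298 ≈ 2914.0 + 386.25*I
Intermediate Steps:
G(w) = 2 - 32*w
x = 2*I*√37298 (x = √(83769 - 232961) = √(-149192) = 2*I*√37298 ≈ 386.25*I)
x + G(-91) = 2*I*√37298 + (2 - 32*(-91)) = 2*I*√37298 + (2 + 2912) = 2*I*√37298 + 2914 = 2914 + 2*I*√37298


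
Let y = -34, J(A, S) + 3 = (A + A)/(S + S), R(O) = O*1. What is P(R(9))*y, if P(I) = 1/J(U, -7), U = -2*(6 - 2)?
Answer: 238/13 ≈ 18.308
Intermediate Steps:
U = -8 (U = -2*4 = -8)
R(O) = O
J(A, S) = -3 + A/S (J(A, S) = -3 + (A + A)/(S + S) = -3 + (2*A)/((2*S)) = -3 + (2*A)*(1/(2*S)) = -3 + A/S)
P(I) = -7/13 (P(I) = 1/(-3 - 8/(-7)) = 1/(-3 - 8*(-⅐)) = 1/(-3 + 8/7) = 1/(-13/7) = -7/13)
P(R(9))*y = -7/13*(-34) = 238/13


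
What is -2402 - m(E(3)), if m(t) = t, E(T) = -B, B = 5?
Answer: -2397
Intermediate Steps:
E(T) = -5 (E(T) = -1*5 = -5)
-2402 - m(E(3)) = -2402 - 1*(-5) = -2402 + 5 = -2397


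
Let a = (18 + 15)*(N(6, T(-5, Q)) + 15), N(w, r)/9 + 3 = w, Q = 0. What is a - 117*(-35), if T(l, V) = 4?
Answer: 5481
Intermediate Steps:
N(w, r) = -27 + 9*w
a = 1386 (a = (18 + 15)*((-27 + 9*6) + 15) = 33*((-27 + 54) + 15) = 33*(27 + 15) = 33*42 = 1386)
a - 117*(-35) = 1386 - 117*(-35) = 1386 + 4095 = 5481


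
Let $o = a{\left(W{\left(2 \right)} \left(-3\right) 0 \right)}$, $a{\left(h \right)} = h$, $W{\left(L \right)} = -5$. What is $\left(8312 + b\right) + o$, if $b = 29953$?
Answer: $38265$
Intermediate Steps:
$o = 0$ ($o = \left(-5\right) \left(-3\right) 0 = 15 \cdot 0 = 0$)
$\left(8312 + b\right) + o = \left(8312 + 29953\right) + 0 = 38265 + 0 = 38265$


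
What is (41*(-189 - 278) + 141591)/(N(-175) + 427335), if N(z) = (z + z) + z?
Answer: 61222/213405 ≈ 0.28688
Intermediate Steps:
N(z) = 3*z (N(z) = 2*z + z = 3*z)
(41*(-189 - 278) + 141591)/(N(-175) + 427335) = (41*(-189 - 278) + 141591)/(3*(-175) + 427335) = (41*(-467) + 141591)/(-525 + 427335) = (-19147 + 141591)/426810 = 122444*(1/426810) = 61222/213405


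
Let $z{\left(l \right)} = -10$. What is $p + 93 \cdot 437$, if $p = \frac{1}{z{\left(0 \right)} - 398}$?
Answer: $\frac{16581527}{408} \approx 40641.0$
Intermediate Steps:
$p = - \frac{1}{408}$ ($p = \frac{1}{-10 - 398} = \frac{1}{-408} = - \frac{1}{408} \approx -0.002451$)
$p + 93 \cdot 437 = - \frac{1}{408} + 93 \cdot 437 = - \frac{1}{408} + 40641 = \frac{16581527}{408}$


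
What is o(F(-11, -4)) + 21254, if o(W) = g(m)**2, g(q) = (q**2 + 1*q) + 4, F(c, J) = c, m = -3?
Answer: 21354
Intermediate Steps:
g(q) = 4 + q + q**2 (g(q) = (q**2 + q) + 4 = (q + q**2) + 4 = 4 + q + q**2)
o(W) = 100 (o(W) = (4 - 3 + (-3)**2)**2 = (4 - 3 + 9)**2 = 10**2 = 100)
o(F(-11, -4)) + 21254 = 100 + 21254 = 21354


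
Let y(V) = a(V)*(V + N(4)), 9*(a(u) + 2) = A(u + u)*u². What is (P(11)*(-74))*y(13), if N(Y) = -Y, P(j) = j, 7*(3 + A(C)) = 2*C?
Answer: -4161982/7 ≈ -5.9457e+5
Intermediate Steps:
A(C) = -3 + 2*C/7 (A(C) = -3 + (2*C)/7 = -3 + 2*C/7)
a(u) = -2 + u²*(-3 + 4*u/7)/9 (a(u) = -2 + ((-3 + 2*(u + u)/7)*u²)/9 = -2 + ((-3 + 2*(2*u)/7)*u²)/9 = -2 + ((-3 + 4*u/7)*u²)/9 = -2 + (u²*(-3 + 4*u/7))/9 = -2 + u²*(-3 + 4*u/7)/9)
y(V) = (-4 + V)*(-2 + V²*(-21 + 4*V)/63) (y(V) = (-2 + V²*(-21 + 4*V)/63)*(V - 1*4) = (-2 + V²*(-21 + 4*V)/63)*(V - 4) = (-2 + V²*(-21 + 4*V)/63)*(-4 + V) = (-4 + V)*(-2 + V²*(-21 + 4*V)/63))
(P(11)*(-74))*y(13) = (11*(-74))*((-126 + 13²*(-21 + 4*13))*(-4 + 13)/63) = -814*(-126 + 169*(-21 + 52))*9/63 = -814*(-126 + 169*31)*9/63 = -814*(-126 + 5239)*9/63 = -814*5113*9/63 = -814*5113/7 = -4161982/7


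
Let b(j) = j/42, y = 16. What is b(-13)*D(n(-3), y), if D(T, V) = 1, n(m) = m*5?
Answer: -13/42 ≈ -0.30952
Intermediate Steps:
n(m) = 5*m
b(j) = j/42 (b(j) = j*(1/42) = j/42)
b(-13)*D(n(-3), y) = ((1/42)*(-13))*1 = -13/42*1 = -13/42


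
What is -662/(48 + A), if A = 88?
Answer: -331/68 ≈ -4.8676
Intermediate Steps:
-662/(48 + A) = -662/(48 + 88) = -662/136 = -662*1/136 = -331/68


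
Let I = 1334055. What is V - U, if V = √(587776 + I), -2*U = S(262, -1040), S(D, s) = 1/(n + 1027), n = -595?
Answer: 1/864 + √1921831 ≈ 1386.3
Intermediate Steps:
S(D, s) = 1/432 (S(D, s) = 1/(-595 + 1027) = 1/432)
U = -1/864 (U = -½*1/432 = -1/864 ≈ -0.0011574)
V = √1921831 (V = √(587776 + 1334055) = √1921831 ≈ 1386.3)
V - U = √1921831 - 1*(-1/864) = √1921831 + 1/864 = 1/864 + √1921831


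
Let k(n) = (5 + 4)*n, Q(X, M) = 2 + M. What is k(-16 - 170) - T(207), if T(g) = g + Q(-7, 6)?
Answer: -1889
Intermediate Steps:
k(n) = 9*n
T(g) = 8 + g (T(g) = g + (2 + 6) = g + 8 = 8 + g)
k(-16 - 170) - T(207) = 9*(-16 - 170) - (8 + 207) = 9*(-186) - 1*215 = -1674 - 215 = -1889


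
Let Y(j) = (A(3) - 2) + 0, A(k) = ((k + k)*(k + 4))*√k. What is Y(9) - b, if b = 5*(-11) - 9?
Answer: 62 + 42*√3 ≈ 134.75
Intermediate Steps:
A(k) = 2*k^(3/2)*(4 + k) (A(k) = ((2*k)*(4 + k))*√k = (2*k*(4 + k))*√k = 2*k^(3/2)*(4 + k))
b = -64 (b = -55 - 9 = -64)
Y(j) = -2 + 42*√3 (Y(j) = (2*3^(3/2)*(4 + 3) - 2) + 0 = (2*(3*√3)*7 - 2) + 0 = (42*√3 - 2) + 0 = (-2 + 42*√3) + 0 = -2 + 42*√3)
Y(9) - b = (-2 + 42*√3) - 1*(-64) = (-2 + 42*√3) + 64 = 62 + 42*√3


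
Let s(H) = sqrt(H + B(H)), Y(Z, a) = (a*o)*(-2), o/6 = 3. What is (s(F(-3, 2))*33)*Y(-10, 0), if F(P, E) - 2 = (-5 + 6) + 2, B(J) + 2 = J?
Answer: 0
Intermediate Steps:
o = 18 (o = 6*3 = 18)
B(J) = -2 + J
F(P, E) = 5 (F(P, E) = 2 + ((-5 + 6) + 2) = 2 + (1 + 2) = 2 + 3 = 5)
Y(Z, a) = -36*a (Y(Z, a) = (a*18)*(-2) = (18*a)*(-2) = -36*a)
s(H) = sqrt(-2 + 2*H) (s(H) = sqrt(H + (-2 + H)) = sqrt(-2 + 2*H))
(s(F(-3, 2))*33)*Y(-10, 0) = (sqrt(-2 + 2*5)*33)*(-36*0) = (sqrt(-2 + 10)*33)*0 = (sqrt(8)*33)*0 = ((2*sqrt(2))*33)*0 = (66*sqrt(2))*0 = 0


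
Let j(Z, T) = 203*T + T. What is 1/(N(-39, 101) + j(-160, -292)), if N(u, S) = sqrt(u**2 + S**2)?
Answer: -29784/1774167451 - sqrt(11722)/3548334902 ≈ -1.6818e-5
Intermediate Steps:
j(Z, T) = 204*T
N(u, S) = sqrt(S**2 + u**2)
1/(N(-39, 101) + j(-160, -292)) = 1/(sqrt(101**2 + (-39)**2) + 204*(-292)) = 1/(sqrt(10201 + 1521) - 59568) = 1/(sqrt(11722) - 59568) = 1/(-59568 + sqrt(11722))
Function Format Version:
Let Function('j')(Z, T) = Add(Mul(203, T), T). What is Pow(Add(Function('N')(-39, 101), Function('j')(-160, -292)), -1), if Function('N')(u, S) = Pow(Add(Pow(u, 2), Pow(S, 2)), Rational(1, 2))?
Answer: Add(Rational(-29784, 1774167451), Mul(Rational(-1, 3548334902), Pow(11722, Rational(1, 2)))) ≈ -1.6818e-5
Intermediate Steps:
Function('j')(Z, T) = Mul(204, T)
Function('N')(u, S) = Pow(Add(Pow(S, 2), Pow(u, 2)), Rational(1, 2))
Pow(Add(Function('N')(-39, 101), Function('j')(-160, -292)), -1) = Pow(Add(Pow(Add(Pow(101, 2), Pow(-39, 2)), Rational(1, 2)), Mul(204, -292)), -1) = Pow(Add(Pow(Add(10201, 1521), Rational(1, 2)), -59568), -1) = Pow(Add(Pow(11722, Rational(1, 2)), -59568), -1) = Pow(Add(-59568, Pow(11722, Rational(1, 2))), -1)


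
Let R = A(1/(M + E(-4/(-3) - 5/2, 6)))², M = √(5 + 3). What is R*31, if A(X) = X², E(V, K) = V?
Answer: 40176/(7 - 12*√2)⁴ ≈ 4.0653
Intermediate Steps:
M = 2*√2 (M = √8 = 2*√2 ≈ 2.8284)
R = (-7/6 + 2*√2)⁻⁴ (R = ((1/(2*√2 + (-4/(-3) - 5/2)))²)² = ((1/(2*√2 + (-4*(-⅓) - 5*½)))²)² = ((1/(2*√2 + (4/3 - 5/2)))²)² = ((1/(2*√2 - 7/6))²)² = ((1/(-7/6 + 2*√2))²)² = ((-7/6 + 2*√2)⁻²)² = (-7/6 + 2*√2)⁻⁴ ≈ 0.13114)
R*31 = (1296/(7 - 12*√2)⁴)*31 = 40176/(7 - 12*√2)⁴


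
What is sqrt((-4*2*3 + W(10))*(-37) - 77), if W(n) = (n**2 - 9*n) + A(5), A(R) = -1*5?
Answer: sqrt(626) ≈ 25.020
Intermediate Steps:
A(R) = -5
W(n) = -5 + n**2 - 9*n (W(n) = (n**2 - 9*n) - 5 = -5 + n**2 - 9*n)
sqrt((-4*2*3 + W(10))*(-37) - 77) = sqrt((-4*2*3 + (-5 + 10**2 - 9*10))*(-37) - 77) = sqrt((-8*3 + (-5 + 100 - 90))*(-37) - 77) = sqrt((-24 + 5)*(-37) - 77) = sqrt(-19*(-37) - 77) = sqrt(703 - 77) = sqrt(626)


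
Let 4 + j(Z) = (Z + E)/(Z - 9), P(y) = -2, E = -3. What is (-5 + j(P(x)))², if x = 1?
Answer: 8836/121 ≈ 73.025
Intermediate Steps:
j(Z) = -4 + (-3 + Z)/(-9 + Z) (j(Z) = -4 + (Z - 3)/(Z - 9) = -4 + (-3 + Z)/(-9 + Z))
(-5 + j(P(x)))² = (-5 + 3*(11 - 1*(-2))/(-9 - 2))² = (-5 + 3*(11 + 2)/(-11))² = (-5 + 3*(-1/11)*13)² = (-5 - 39/11)² = (-94/11)² = 8836/121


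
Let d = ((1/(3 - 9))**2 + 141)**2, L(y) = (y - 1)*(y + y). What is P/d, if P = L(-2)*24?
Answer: 373248/25775929 ≈ 0.014480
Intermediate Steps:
L(y) = 2*y*(-1 + y) (L(y) = (-1 + y)*(2*y) = 2*y*(-1 + y))
d = 25775929/1296 (d = ((1/(-6))**2 + 141)**2 = ((-1/6)**2 + 141)**2 = (1/36 + 141)**2 = (5077/36)**2 = 25775929/1296 ≈ 19889.)
P = 288 (P = (2*(-2)*(-1 - 2))*24 = (2*(-2)*(-3))*24 = 12*24 = 288)
P/d = 288/(25775929/1296) = 288*(1296/25775929) = 373248/25775929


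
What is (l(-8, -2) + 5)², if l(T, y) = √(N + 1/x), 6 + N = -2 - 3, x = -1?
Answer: 13 + 20*I*√3 ≈ 13.0 + 34.641*I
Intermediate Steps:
N = -11 (N = -6 + (-2 - 3) = -6 - 5 = -11)
l(T, y) = 2*I*√3 (l(T, y) = √(-11 + 1/(-1)) = √(-11 - 1) = √(-12) = 2*I*√3)
(l(-8, -2) + 5)² = (2*I*√3 + 5)² = (5 + 2*I*√3)²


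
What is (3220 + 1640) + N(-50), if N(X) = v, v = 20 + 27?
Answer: 4907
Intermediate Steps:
v = 47
N(X) = 47
(3220 + 1640) + N(-50) = (3220 + 1640) + 47 = 4860 + 47 = 4907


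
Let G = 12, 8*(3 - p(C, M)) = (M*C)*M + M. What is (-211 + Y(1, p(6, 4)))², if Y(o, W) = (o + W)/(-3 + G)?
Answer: 14554225/324 ≈ 44920.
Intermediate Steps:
p(C, M) = 3 - M/8 - C*M²/8 (p(C, M) = 3 - ((M*C)*M + M)/8 = 3 - ((C*M)*M + M)/8 = 3 - (C*M² + M)/8 = 3 - (M + C*M²)/8 = 3 + (-M/8 - C*M²/8) = 3 - M/8 - C*M²/8)
Y(o, W) = W/9 + o/9 (Y(o, W) = (o + W)/(-3 + 12) = (W + o)/9 = (W + o)*(⅑) = W/9 + o/9)
(-211 + Y(1, p(6, 4)))² = (-211 + ((3 - ⅛*4 - ⅛*6*4²)/9 + (⅑)*1))² = (-211 + ((3 - ½ - ⅛*6*16)/9 + ⅑))² = (-211 + ((3 - ½ - 12)/9 + ⅑))² = (-211 + ((⅑)*(-19/2) + ⅑))² = (-211 + (-19/18 + ⅑))² = (-211 - 17/18)² = (-3815/18)² = 14554225/324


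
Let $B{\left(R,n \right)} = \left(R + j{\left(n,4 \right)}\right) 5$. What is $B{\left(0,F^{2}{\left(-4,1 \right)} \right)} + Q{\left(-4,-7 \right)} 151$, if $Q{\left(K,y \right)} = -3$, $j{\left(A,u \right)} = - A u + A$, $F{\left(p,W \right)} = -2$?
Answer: $-513$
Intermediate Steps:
$j{\left(A,u \right)} = A - A u$ ($j{\left(A,u \right)} = - A u + A = A - A u$)
$B{\left(R,n \right)} = - 15 n + 5 R$ ($B{\left(R,n \right)} = \left(R + n \left(1 - 4\right)\right) 5 = \left(R + n \left(-3\right)\right) 5 = \left(R - 3 n\right) 5 = - 15 n + 5 R$)
$B{\left(0,F^{2}{\left(-4,1 \right)} \right)} + Q{\left(-4,-7 \right)} 151 = \left(- 15 \left(-2\right)^{2} + 5 \cdot 0\right) - 453 = \left(\left(-15\right) 4 + 0\right) - 453 = \left(-60 + 0\right) - 453 = -60 - 453 = -513$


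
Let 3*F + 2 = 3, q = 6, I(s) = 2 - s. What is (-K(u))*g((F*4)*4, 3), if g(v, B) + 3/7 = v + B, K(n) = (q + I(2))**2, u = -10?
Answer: -1992/7 ≈ -284.57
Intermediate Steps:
F = 1/3 (F = -2/3 + (1/3)*3 = -2/3 + 1 = 1/3 ≈ 0.33333)
K(n) = 36 (K(n) = (6 + (2 - 1*2))**2 = (6 + (2 - 2))**2 = (6 + 0)**2 = 6**2 = 36)
g(v, B) = -3/7 + B + v (g(v, B) = -3/7 + (v + B) = -3/7 + (B + v) = -3/7 + B + v)
(-K(u))*g((F*4)*4, 3) = (-1*36)*(-3/7 + 3 + ((1/3)*4)*4) = -36*(-3/7 + 3 + (4/3)*4) = -36*(-3/7 + 3 + 16/3) = -36*166/21 = -1992/7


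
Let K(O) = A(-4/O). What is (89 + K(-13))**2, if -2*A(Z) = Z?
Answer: 1334025/169 ≈ 7893.6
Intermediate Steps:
A(Z) = -Z/2
K(O) = 2/O (K(O) = -(-2)/O = 2/O)
(89 + K(-13))**2 = (89 + 2/(-13))**2 = (89 + 2*(-1/13))**2 = (89 - 2/13)**2 = (1155/13)**2 = 1334025/169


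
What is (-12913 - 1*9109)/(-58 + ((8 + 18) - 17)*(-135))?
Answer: 22022/1273 ≈ 17.299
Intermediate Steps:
(-12913 - 1*9109)/(-58 + ((8 + 18) - 17)*(-135)) = (-12913 - 9109)/(-58 + (26 - 17)*(-135)) = -22022/(-58 + 9*(-135)) = -22022/(-58 - 1215) = -22022/(-1273) = -22022*(-1/1273) = 22022/1273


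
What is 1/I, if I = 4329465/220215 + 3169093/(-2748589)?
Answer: 40352035109/746802537326 ≈ 0.054033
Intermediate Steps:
I = 746802537326/40352035109 (I = 4329465*(1/220215) + 3169093*(-1/2748589) = 288631/14681 - 3169093/2748589 = 746802537326/40352035109 ≈ 18.507)
1/I = 1/(746802537326/40352035109) = 40352035109/746802537326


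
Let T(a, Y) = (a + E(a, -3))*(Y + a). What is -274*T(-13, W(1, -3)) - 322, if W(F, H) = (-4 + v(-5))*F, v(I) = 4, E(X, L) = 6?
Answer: -25256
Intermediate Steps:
W(F, H) = 0 (W(F, H) = (-4 + 4)*F = 0*F = 0)
T(a, Y) = (6 + a)*(Y + a) (T(a, Y) = (a + 6)*(Y + a) = (6 + a)*(Y + a))
-274*T(-13, W(1, -3)) - 322 = -274*((-13)² + 6*0 + 6*(-13) + 0*(-13)) - 322 = -274*(169 + 0 - 78 + 0) - 322 = -274*91 - 322 = -24934 - 322 = -25256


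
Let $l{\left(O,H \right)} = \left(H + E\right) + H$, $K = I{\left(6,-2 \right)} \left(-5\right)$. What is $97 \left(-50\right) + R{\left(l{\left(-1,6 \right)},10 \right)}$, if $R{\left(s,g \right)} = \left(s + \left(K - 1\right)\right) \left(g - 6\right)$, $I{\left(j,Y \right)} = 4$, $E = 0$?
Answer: $-4886$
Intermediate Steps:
$K = -20$ ($K = 4 \left(-5\right) = -20$)
$l{\left(O,H \right)} = 2 H$ ($l{\left(O,H \right)} = \left(H + 0\right) + H = H + H = 2 H$)
$R{\left(s,g \right)} = \left(-21 + s\right) \left(-6 + g\right)$ ($R{\left(s,g \right)} = \left(s - 21\right) \left(g - 6\right) = \left(s - 21\right) \left(-6 + g\right) = \left(-21 + s\right) \left(-6 + g\right)$)
$97 \left(-50\right) + R{\left(l{\left(-1,6 \right)},10 \right)} = 97 \left(-50\right) + \left(126 - 210 - 6 \cdot 2 \cdot 6 + 10 \cdot 2 \cdot 6\right) = -4850 + \left(126 - 210 - 72 + 10 \cdot 12\right) = -4850 + \left(126 - 210 - 72 + 120\right) = -4850 - 36 = -4886$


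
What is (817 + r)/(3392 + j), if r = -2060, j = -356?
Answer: -113/276 ≈ -0.40942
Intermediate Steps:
(817 + r)/(3392 + j) = (817 - 2060)/(3392 - 356) = -1243/3036 = -1243*1/3036 = -113/276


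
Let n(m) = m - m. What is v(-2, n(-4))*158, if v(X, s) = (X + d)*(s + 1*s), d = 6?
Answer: 0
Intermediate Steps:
n(m) = 0
v(X, s) = 2*s*(6 + X) (v(X, s) = (X + 6)*(s + 1*s) = (6 + X)*(s + s) = (6 + X)*(2*s) = 2*s*(6 + X))
v(-2, n(-4))*158 = (2*0*(6 - 2))*158 = (2*0*4)*158 = 0*158 = 0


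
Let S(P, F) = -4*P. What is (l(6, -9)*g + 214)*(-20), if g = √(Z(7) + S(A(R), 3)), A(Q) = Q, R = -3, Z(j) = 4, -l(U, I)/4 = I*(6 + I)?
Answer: 4360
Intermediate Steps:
l(U, I) = -4*I*(6 + I)
g = 4 (g = √(4 - 4*(-3)) = √(4 + 12) = √16 = 4)
(l(6, -9)*g + 214)*(-20) = (-4*(-9)*(6 - 9)*4 + 214)*(-20) = (-4*(-9)*(-3)*4 + 214)*(-20) = (-108*4 + 214)*(-20) = (-432 + 214)*(-20) = -218*(-20) = 4360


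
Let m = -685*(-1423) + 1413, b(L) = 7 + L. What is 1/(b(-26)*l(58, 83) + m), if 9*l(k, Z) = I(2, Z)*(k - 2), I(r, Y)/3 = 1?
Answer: 3/2927440 ≈ 1.0248e-6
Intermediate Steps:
I(r, Y) = 3 (I(r, Y) = 3*1 = 3)
l(k, Z) = -2/3 + k/3 (l(k, Z) = (3*(k - 2))/9 = (3*(-2 + k))/9 = (-6 + 3*k)/9 = -2/3 + k/3)
m = 976168 (m = 974755 + 1413 = 976168)
1/(b(-26)*l(58, 83) + m) = 1/((7 - 26)*(-2/3 + (1/3)*58) + 976168) = 1/(-19*(-2/3 + 58/3) + 976168) = 1/(-19*56/3 + 976168) = 1/(-1064/3 + 976168) = 1/(2927440/3) = 3/2927440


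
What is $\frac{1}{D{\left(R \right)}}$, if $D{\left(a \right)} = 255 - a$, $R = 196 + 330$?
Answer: $- \frac{1}{271} \approx -0.00369$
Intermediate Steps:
$R = 526$
$\frac{1}{D{\left(R \right)}} = \frac{1}{255 - 526} = \frac{1}{-271} = - \frac{1}{271}$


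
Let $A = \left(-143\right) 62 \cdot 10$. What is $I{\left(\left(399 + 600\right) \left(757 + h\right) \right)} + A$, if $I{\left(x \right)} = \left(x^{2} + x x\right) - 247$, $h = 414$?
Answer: $2736999689575$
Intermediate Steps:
$I{\left(x \right)} = -247 + 2 x^{2}$ ($I{\left(x \right)} = \left(x^{2} + x^{2}\right) - 247 = 2 x^{2} - 247 = -247 + 2 x^{2}$)
$A = -88660$ ($A = \left(-8866\right) 10 = -88660$)
$I{\left(\left(399 + 600\right) \left(757 + h\right) \right)} + A = \left(-247 + 2 \left(\left(399 + 600\right) \left(757 + 414\right)\right)^{2}\right) - 88660 = \left(-247 + 2 \left(999 \cdot 1171\right)^{2}\right) - 88660 = \left(-247 + 2 \cdot 1169829^{2}\right) - 88660 = \left(-247 + 2 \cdot 1368499889241\right) - 88660 = \left(-247 + 2736999778482\right) - 88660 = 2736999778235 - 88660 = 2736999689575$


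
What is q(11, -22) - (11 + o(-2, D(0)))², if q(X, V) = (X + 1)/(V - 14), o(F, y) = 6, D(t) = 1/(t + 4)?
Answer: -868/3 ≈ -289.33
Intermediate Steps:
D(t) = 1/(4 + t)
q(X, V) = (1 + X)/(-14 + V)
q(11, -22) - (11 + o(-2, D(0)))² = (1 + 11)/(-14 - 22) - (11 + 6)² = 12/(-36) - 1*17² = -1/36*12 - 1*289 = -⅓ - 289 = -868/3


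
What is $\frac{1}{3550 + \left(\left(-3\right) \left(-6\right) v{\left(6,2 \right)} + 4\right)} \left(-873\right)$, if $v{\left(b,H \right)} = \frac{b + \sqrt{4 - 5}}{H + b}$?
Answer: $- \frac{49830840}{203632981} + \frac{31428 i}{203632981} \approx -0.24471 + 0.00015434 i$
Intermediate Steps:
$v{\left(b,H \right)} = \frac{i + b}{H + b}$ ($v{\left(b,H \right)} = \frac{b + \sqrt{-1}}{H + b} = \frac{b + i}{H + b} = \frac{i + b}{H + b}$)
$\frac{1}{3550 + \left(\left(-3\right) \left(-6\right) v{\left(6,2 \right)} + 4\right)} \left(-873\right) = \frac{1}{3550 + \left(\left(-3\right) \left(-6\right) \frac{i + 6}{2 + 6} + 4\right)} \left(-873\right) = \frac{1}{3550 + \left(18 \frac{6 + i}{8} + 4\right)} \left(-873\right) = \frac{1}{3550 + \left(18 \left(\frac{3}{4} + \frac{i}{8}\right) + 4\right)} \left(-873\right) = \frac{1}{3550 + \left(\left(\frac{27}{2} + \frac{9 i}{4}\right) + 4\right)} \left(-873\right) = \frac{1}{3550 + \left(\frac{35}{2} + \frac{9 i}{4}\right)} \left(-873\right) = \frac{1}{\frac{7135}{2} + \frac{9 i}{4}} \left(-873\right) = \frac{16 \left(\frac{7135}{2} - \frac{9 i}{4}\right)}{203632981} \left(-873\right) = - \frac{13968 \left(\frac{7135}{2} - \frac{9 i}{4}\right)}{203632981}$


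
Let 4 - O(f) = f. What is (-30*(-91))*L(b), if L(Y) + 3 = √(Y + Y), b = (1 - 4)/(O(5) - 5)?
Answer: -5460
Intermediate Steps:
O(f) = 4 - f
b = ½ (b = (1 - 4)/((4 - 1*5) - 5) = -3/((4 - 5) - 5) = -3/(-1 - 5) = -3/(-6) = -3*(-⅙) = ½ ≈ 0.50000)
L(Y) = -3 + √2*√Y (L(Y) = -3 + √(Y + Y) = -3 + √(2*Y) = -3 + √2*√Y)
(-30*(-91))*L(b) = (-30*(-91))*(-3 + √2*√(½)) = 2730*(-3 + √2*(√2/2)) = 2730*(-3 + 1) = 2730*(-2) = -5460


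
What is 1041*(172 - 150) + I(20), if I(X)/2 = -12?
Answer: 22878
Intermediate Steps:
I(X) = -24 (I(X) = 2*(-12) = -24)
1041*(172 - 150) + I(20) = 1041*(172 - 150) - 24 = 1041*22 - 24 = 22902 - 24 = 22878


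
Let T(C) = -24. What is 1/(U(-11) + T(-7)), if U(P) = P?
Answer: -1/35 ≈ -0.028571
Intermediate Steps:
1/(U(-11) + T(-7)) = 1/(-11 - 24) = 1/(-35) = -1/35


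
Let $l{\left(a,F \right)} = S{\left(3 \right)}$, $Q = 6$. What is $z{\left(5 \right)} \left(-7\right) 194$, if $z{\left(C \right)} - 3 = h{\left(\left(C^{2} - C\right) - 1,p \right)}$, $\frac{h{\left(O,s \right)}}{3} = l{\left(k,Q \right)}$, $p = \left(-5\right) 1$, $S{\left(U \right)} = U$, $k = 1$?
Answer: $-16296$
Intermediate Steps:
$p = -5$
$l{\left(a,F \right)} = 3$
$h{\left(O,s \right)} = 9$ ($h{\left(O,s \right)} = 3 \cdot 3 = 9$)
$z{\left(C \right)} = 12$ ($z{\left(C \right)} = 3 + 9 = 12$)
$z{\left(5 \right)} \left(-7\right) 194 = 12 \left(-7\right) 194 = \left(-84\right) 194 = -16296$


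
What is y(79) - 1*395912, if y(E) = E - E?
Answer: -395912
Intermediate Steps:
y(E) = 0
y(79) - 1*395912 = 0 - 1*395912 = 0 - 395912 = -395912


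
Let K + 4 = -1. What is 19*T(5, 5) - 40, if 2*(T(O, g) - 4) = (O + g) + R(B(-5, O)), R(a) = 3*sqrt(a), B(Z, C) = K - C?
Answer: 131 + 57*I*sqrt(10)/2 ≈ 131.0 + 90.125*I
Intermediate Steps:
K = -5 (K = -4 - 1 = -5)
B(Z, C) = -5 - C
T(O, g) = 4 + O/2 + g/2 + 3*sqrt(-5 - O)/2 (T(O, g) = 4 + ((O + g) + 3*sqrt(-5 - O))/2 = 4 + (O + g + 3*sqrt(-5 - O))/2 = 4 + (O/2 + g/2 + 3*sqrt(-5 - O)/2) = 4 + O/2 + g/2 + 3*sqrt(-5 - O)/2)
19*T(5, 5) - 40 = 19*(4 + (1/2)*5 + (1/2)*5 + 3*sqrt(-5 - 1*5)/2) - 40 = 19*(4 + 5/2 + 5/2 + 3*sqrt(-5 - 5)/2) - 40 = 19*(4 + 5/2 + 5/2 + 3*sqrt(-10)/2) - 40 = 19*(4 + 5/2 + 5/2 + 3*(I*sqrt(10))/2) - 40 = 19*(4 + 5/2 + 5/2 + 3*I*sqrt(10)/2) - 40 = 19*(9 + 3*I*sqrt(10)/2) - 40 = (171 + 57*I*sqrt(10)/2) - 40 = 131 + 57*I*sqrt(10)/2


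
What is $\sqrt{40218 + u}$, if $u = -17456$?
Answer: $\sqrt{22762} \approx 150.87$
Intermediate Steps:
$\sqrt{40218 + u} = \sqrt{40218 - 17456} = \sqrt{22762}$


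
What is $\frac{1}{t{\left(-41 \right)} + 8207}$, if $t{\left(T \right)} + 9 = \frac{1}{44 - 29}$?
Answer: $\frac{15}{122971} \approx 0.00012198$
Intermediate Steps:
$t{\left(T \right)} = - \frac{134}{15}$ ($t{\left(T \right)} = -9 + \frac{1}{44 - 29} = -9 + \frac{1}{15} = - \frac{134}{15}$)
$\frac{1}{t{\left(-41 \right)} + 8207} = \frac{1}{- \frac{134}{15} + 8207} = \frac{1}{\frac{122971}{15}} = \frac{15}{122971}$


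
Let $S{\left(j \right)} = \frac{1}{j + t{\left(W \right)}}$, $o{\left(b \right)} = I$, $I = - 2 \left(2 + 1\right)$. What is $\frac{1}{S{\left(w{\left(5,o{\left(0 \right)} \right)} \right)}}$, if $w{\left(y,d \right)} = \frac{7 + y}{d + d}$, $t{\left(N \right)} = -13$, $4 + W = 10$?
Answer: $-14$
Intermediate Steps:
$W = 6$ ($W = -4 + 10 = 6$)
$I = -6$ ($I = \left(-2\right) 3 = -6$)
$o{\left(b \right)} = -6$
$w{\left(y,d \right)} = \frac{7 + y}{2 d}$
$S{\left(j \right)} = \frac{1}{-13 + j}$ ($S{\left(j \right)} = \frac{1}{j - 13} = \frac{1}{-13 + j}$)
$\frac{1}{S{\left(w{\left(5,o{\left(0 \right)} \right)} \right)}} = \frac{1}{\frac{1}{-13 + \frac{7 + 5}{2 \left(-6\right)}}} = \frac{1}{\frac{1}{-13 + \frac{1}{2} \left(- \frac{1}{6}\right) 12}} = \frac{1}{\frac{1}{-13 - 1}} = \frac{1}{\frac{1}{-14}} = \frac{1}{- \frac{1}{14}} = -14$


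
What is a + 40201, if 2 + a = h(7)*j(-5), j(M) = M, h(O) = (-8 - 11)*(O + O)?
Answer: 41529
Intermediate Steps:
h(O) = -38*O
a = 1328 (a = -2 - 38*7*(-5) = -2 - 266*(-5) = -2 + 1330 = 1328)
a + 40201 = 1328 + 40201 = 41529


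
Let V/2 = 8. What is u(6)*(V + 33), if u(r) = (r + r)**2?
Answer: 7056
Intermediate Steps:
V = 16 (V = 2*8 = 16)
u(r) = 4*r**2 (u(r) = (2*r)**2 = 4*r**2)
u(6)*(V + 33) = (4*6**2)*(16 + 33) = (4*36)*49 = 144*49 = 7056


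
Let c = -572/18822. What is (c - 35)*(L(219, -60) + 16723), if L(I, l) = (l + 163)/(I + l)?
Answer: -876614969260/1496349 ≈ -5.8584e+5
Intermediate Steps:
L(I, l) = (163 + l)/(I + l)
c = -286/9411 (c = -572*1/18822 = -286/9411 ≈ -0.030390)
(c - 35)*(L(219, -60) + 16723) = (-286/9411 - 35)*((163 - 60)/(219 - 60) + 16723) = -329671*(103/159 + 16723)/9411 = -329671/9411*2659060/159 = -876614969260/1496349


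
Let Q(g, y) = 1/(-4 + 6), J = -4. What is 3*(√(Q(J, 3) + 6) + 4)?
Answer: 12 + 3*√26/2 ≈ 19.649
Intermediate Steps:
Q(g, y) = ½ (Q(g, y) = 1/2 = ½)
3*(√(Q(J, 3) + 6) + 4) = 3*(√(½ + 6) + 4) = 3*(√(13/2) + 4) = 3*(√26/2 + 4) = 3*(4 + √26/2) = 12 + 3*√26/2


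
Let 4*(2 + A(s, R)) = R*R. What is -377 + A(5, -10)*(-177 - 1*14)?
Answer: -4770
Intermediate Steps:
A(s, R) = -2 + R²/4 (A(s, R) = -2 + (R*R)/4 = -2 + R²/4)
-377 + A(5, -10)*(-177 - 1*14) = -377 + (-2 + (¼)*(-10)²)*(-177 - 1*14) = -377 + (-2 + (¼)*100)*(-177 - 14) = -377 + (-2 + 25)*(-191) = -377 + 23*(-191) = -377 - 4393 = -4770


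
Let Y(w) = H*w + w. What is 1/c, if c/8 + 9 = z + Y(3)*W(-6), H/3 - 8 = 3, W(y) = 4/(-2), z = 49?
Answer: -1/1312 ≈ -0.00076220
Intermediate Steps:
W(y) = -2 (W(y) = 4*(-1/2) = -2)
H = 33 (H = 24 + 3*3 = 24 + 9 = 33)
Y(w) = 34*w (Y(w) = 33*w + w = 34*w)
c = -1312 (c = -72 + 8*(49 + (34*3)*(-2)) = -72 + 8*(49 + 102*(-2)) = -72 + 8*(49 - 204) = -72 + 8*(-155) = -72 - 1240 = -1312)
1/c = 1/(-1312) = -1/1312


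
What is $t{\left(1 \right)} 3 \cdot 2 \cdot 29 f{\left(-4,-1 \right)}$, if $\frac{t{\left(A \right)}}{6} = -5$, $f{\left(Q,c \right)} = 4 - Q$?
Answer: $-41760$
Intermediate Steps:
$t{\left(A \right)} = -30$ ($t{\left(A \right)} = 6 \left(-5\right) = -30$)
$t{\left(1 \right)} 3 \cdot 2 \cdot 29 f{\left(-4,-1 \right)} = \left(-30\right) 3 \cdot 2 \cdot 29 \left(4 - -4\right) = \left(-90\right) 2 \cdot 29 \left(4 + 4\right) = \left(-180\right) 29 \cdot 8 = \left(-5220\right) 8 = -41760$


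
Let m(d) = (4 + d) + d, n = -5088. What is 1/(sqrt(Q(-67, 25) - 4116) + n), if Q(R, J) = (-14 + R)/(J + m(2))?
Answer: -18656/94936829 - I*sqrt(498333)/284810487 ≈ -0.00019651 - 2.4786e-6*I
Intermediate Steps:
m(d) = 4 + 2*d
Q(R, J) = (-14 + R)/(8 + J) (Q(R, J) = (-14 + R)/(J + (4 + 2*2)) = (-14 + R)/(J + (4 + 4)) = (-14 + R)/(J + 8) = (-14 + R)/(8 + J))
1/(sqrt(Q(-67, 25) - 4116) + n) = 1/(sqrt((-14 - 67)/(8 + 25) - 4116) - 5088) = 1/(sqrt(-81/33 - 4116) - 5088) = 1/(sqrt((1/33)*(-81) - 4116) - 5088) = 1/(sqrt(-27/11 - 4116) - 5088) = 1/(sqrt(-45303/11) - 5088) = 1/(I*sqrt(498333)/11 - 5088) = 1/(-5088 + I*sqrt(498333)/11)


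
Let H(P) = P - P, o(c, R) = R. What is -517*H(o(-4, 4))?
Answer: 0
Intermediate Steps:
H(P) = 0
-517*H(o(-4, 4)) = -517*0 = 0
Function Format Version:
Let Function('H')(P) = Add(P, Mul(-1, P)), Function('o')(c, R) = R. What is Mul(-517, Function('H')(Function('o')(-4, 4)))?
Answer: 0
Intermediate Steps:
Function('H')(P) = 0
Mul(-517, Function('H')(Function('o')(-4, 4))) = Mul(-517, 0) = 0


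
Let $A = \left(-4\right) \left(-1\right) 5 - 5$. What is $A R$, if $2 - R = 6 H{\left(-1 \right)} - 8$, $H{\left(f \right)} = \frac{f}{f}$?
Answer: $60$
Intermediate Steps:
$A = 15$ ($A = 4 \cdot 5 - 5 = 20 - 5 = 15$)
$H{\left(f \right)} = 1$
$R = 4$ ($R = 2 - \left(6 \cdot 1 - 8\right) = 2 - \left(6 - 8\right) = 2 - -2 = 2 + 2 = 4$)
$A R = 15 \cdot 4 = 60$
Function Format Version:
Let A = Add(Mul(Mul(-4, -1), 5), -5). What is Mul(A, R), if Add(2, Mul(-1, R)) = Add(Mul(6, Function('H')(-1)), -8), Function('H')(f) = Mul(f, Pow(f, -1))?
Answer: 60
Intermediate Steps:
A = 15 (A = Add(Mul(4, 5), -5) = Add(20, -5) = 15)
Function('H')(f) = 1
R = 4 (R = Add(2, Mul(-1, Add(Mul(6, 1), -8))) = Add(2, Mul(-1, Add(6, -8))) = Add(2, Mul(-1, -2)) = Add(2, 2) = 4)
Mul(A, R) = Mul(15, 4) = 60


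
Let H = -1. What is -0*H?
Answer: 0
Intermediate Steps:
-0*H = -0*(-1) = -9*0 = 0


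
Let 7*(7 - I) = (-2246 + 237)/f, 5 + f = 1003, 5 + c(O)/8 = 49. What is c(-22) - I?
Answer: 344023/998 ≈ 344.71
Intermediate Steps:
c(O) = 352 (c(O) = -40 + 8*49 = -40 + 392 = 352)
f = 998 (f = -5 + 1003 = 998)
I = 7273/998 (I = 7 - (-2246 + 237)/(7*998) = 7 - (-287)/998 = 7 - ⅐*(-2009/998) = 7 + 287/998 = 7273/998 ≈ 7.2876)
c(-22) - I = 352 - 1*7273/998 = 352 - 7273/998 = 344023/998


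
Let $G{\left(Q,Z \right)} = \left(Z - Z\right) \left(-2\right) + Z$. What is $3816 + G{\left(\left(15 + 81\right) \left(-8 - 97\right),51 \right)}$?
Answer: $3867$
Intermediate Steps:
$G{\left(Q,Z \right)} = Z$ ($G{\left(Q,Z \right)} = 0 \left(-2\right) + Z = 0 + Z = Z$)
$3816 + G{\left(\left(15 + 81\right) \left(-8 - 97\right),51 \right)} = 3816 + 51 = 3867$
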